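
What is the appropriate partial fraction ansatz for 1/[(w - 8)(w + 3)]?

Distinct linear factors: P/(w - 8) + Q/(w + 3)


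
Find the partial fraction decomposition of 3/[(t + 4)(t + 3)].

3/(t + 4)(t + 3) = α/(t + 4) + β/(t + 3). α = 3/(-4 + 3) = -3, β = 3/(-3 + 4) = 3
Result: -3/(t + 4) + 3/(t + 3)


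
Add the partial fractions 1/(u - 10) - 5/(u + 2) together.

Common denominator (u - 10)(u + 2). Numerator: 1(u + 2) - 5(u - 10) = (u + 2) - (5u - 50) = -4u + 52
Result: (-4u + 52)/[(u - 10)(u + 2)]


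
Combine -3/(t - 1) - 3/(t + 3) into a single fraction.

Common denominator (t - 1)(t + 3). Numerator: -3(t + 3) - 3(t - 1) = (-3t - 9) - (3t - 3) = -6t - 6
Result: (-6t - 6)/[(t - 1)(t + 3)]


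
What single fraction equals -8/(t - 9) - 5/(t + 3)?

Common denominator (t - 9)(t + 3). Numerator: -8(t + 3) - 5(t - 9) = (-8t - 24) - (5t - 45) = -13t + 21
Result: (-13t + 21)/[(t - 9)(t + 3)]


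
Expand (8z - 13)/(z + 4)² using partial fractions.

(8z - 13) = A(z + 4) + B. At z = -4: B = 8·(-4) - 13 = -45. Coeff of z: A = 8
Result: 8/(z + 4) - 45/(z + 4)²


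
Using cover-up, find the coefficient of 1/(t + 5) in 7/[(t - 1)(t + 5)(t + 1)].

Cover (t + 5), set t=-5: 7/[(-5 - 1)(-5 + 1)] = 7/24


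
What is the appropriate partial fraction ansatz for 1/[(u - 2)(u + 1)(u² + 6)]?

Two linear + quadratic: A/(u - 2) + B/(u + 1) + (Cu + D)/(u² + 6)


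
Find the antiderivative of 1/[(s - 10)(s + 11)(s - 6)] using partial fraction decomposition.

Cover-up: α = 1/84, β = 1/357, γ = -1/68. Decomposition: (1/84)/(s - 10) + (1/357)/(s + 11) - (1/68)/(s - 6). Integrate each term: (1/84) ln|(s - 10)| + (1/357) ln|(s + 11)| - (1/68) ln|(s - 6)| + C


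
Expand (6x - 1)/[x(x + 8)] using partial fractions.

At x=0: A = (6·0 - 1)/(0 + 8) = -1/8. At x=-8: B = (6·(-8) - 1)/(-8 - 0) = 49/8
Result: (-1/8)/x + (49/8)/(x + 8)


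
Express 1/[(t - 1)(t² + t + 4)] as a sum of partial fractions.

Cover-up at t = 1: α = 1/(1² + 1·1 + 4) = 1/6. Then β = -α = -1/6, γ = -α·(1 + 1) = -1/3
Result: (1/6)/(t - 1) - ((1/6)t + 1/3)/(t² + t + 4)


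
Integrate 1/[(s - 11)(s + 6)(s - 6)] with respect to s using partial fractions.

Cover-up: P = 1/85, Q = 1/204, R = -1/60. Decomposition: (1/85)/(s - 11) + (1/204)/(s + 6) - (1/60)/(s - 6). Integrate each term: (1/85) ln|(s - 11)| + (1/204) ln|(s + 6)| - (1/60) ln|(s - 6)| + C


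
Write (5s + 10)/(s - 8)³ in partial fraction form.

(5s + 10) = P(s - 8)² + Q(s - 8) + R. At s = 8: R = 5·8 + 10 = 50. Coefficients: P = 0, Q = 5
Result: 5/(s - 8)² + 50/(s - 8)³


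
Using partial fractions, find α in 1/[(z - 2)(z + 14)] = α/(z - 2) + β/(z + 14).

Cover-up at z = 2: α = 1/(2 + 14) = 1/16


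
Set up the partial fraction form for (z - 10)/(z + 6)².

Repeated linear factor: α/(z + 6) + β/(z + 6)²


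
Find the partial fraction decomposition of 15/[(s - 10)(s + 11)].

15/(s - 10)(s + 11) = P/(s - 10) + Q/(s + 11). P = 15/(10 + 11) = 5/7, Q = 15/(-11 - 10) = -5/7
Result: (5/7)/(s - 10) - (5/7)/(s + 11)


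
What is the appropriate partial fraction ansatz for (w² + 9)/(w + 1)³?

Repeated linear factor (power 3): α/(w + 1) + β/(w + 1)² + γ/(w + 1)³


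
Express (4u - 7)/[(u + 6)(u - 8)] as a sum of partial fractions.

At u=-6: P = (4·(-6) - 7)/(-6 - 8) = 31/14. At u=8: Q = (4·8 - 7)/(8 + 6) = 25/14
Result: (31/14)/(u + 6) + (25/14)/(u - 8)


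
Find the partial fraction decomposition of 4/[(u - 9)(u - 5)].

4/(u - 9)(u - 5) = A/(u - 9) + B/(u - 5). A = 4/(9 - 5) = 1, B = 4/(5 - 9) = -1
Result: 1/(u - 9) - 1/(u - 5)


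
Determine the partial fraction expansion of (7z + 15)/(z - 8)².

(7z + 15) = A(z - 8) + B. At z = 8: B = 7·8 + 15 = 71. Coeff of z: A = 7
Result: 7/(z - 8) + 71/(z - 8)²


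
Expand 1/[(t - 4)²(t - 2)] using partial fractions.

Cover-up at t=2: C = 1/(2 - 4)² = 1/4. Cover-up at t=4: B = 1/(4 - 2) = 1/2. Comparing t² coeff: A = -C = -1/4
Result: (-1/4)/(t - 4) + (1/2)/(t - 4)² + (1/4)/(t - 2)


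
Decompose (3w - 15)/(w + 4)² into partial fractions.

(3w - 15) = A(w + 4) + B. At w = -4: B = 3·(-4) - 15 = -27. Coeff of w: A = 3
Result: 3/(w + 4) - 27/(w + 4)²


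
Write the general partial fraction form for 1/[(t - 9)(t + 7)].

Distinct linear factors: A/(t - 9) + B/(t + 7)


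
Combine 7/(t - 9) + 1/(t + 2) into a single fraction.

Common denominator (t - 9)(t + 2). Numerator: 7(t + 2) + 1(t - 9) = (7t + 14) + (t - 9) = 8t + 5
Result: (8t + 5)/[(t - 9)(t + 2)]


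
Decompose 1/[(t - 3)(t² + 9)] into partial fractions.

Cover-up at t = 3: α = 1/(3² + 9) = 1/18. Then β = -α = -1/18, γ = -α·(0 + 3) = -1/6
Result: (1/18)/(t - 3) - ((1/18)t + 1/6)/(t² + 9)


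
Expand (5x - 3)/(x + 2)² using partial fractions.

(5x - 3) = α(x + 2) + β. At x = -2: β = 5·(-2) - 3 = -13. Coeff of x: α = 5
Result: 5/(x + 2) - 13/(x + 2)²


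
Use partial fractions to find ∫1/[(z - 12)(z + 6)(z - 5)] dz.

Cover-up: A = 1/126, B = 1/198, C = -1/77. Decomposition: (1/126)/(z - 12) + (1/198)/(z + 6) - (1/77)/(z - 5). Integrate each term: (1/126) ln|(z - 12)| + (1/198) ln|(z + 6)| - (1/77) ln|(z - 5)| + C


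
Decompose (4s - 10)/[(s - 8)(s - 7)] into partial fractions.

At s=8: A = (4·8 - 10)/(8 - 7) = 22. At s=7: B = (4·7 - 10)/(7 - 8) = -18
Result: 22/(s - 8) - 18/(s - 7)


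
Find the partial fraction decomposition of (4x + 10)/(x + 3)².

(4x + 10) = α(x + 3) + β. At x = -3: β = 4·(-3) + 10 = -2. Coeff of x: α = 4
Result: 4/(x + 3) - 2/(x + 3)²


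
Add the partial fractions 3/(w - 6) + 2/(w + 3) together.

Common denominator (w - 6)(w + 3). Numerator: 3(w + 3) + 2(w - 6) = (3w + 9) + (2w - 12) = 5w - 3
Result: (5w - 3)/[(w - 6)(w + 3)]


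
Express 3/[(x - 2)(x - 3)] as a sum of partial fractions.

3/(x - 2)(x - 3) = A/(x - 2) + B/(x - 3). A = 3/(2 - 3) = -3, B = 3/(3 - 2) = 3
Result: -3/(x - 2) + 3/(x - 3)


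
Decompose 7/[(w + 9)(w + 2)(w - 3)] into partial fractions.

Using cover-up method: A = 1/12, B = -1/5, C = 7/60
Result: (1/12)/(w + 9) - (1/5)/(w + 2) + (7/60)/(w - 3)


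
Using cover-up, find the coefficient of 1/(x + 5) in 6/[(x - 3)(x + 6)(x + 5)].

Cover (x + 5), set x=-5: 6/[(-5 - 3)(-5 + 6)] = -3/4


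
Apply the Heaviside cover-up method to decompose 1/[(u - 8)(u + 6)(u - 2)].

Cover (u - 8), u=8: α = 1/[(8 + 6)(8 - 2)] = 1/84. Cover (u + 6), u=-6: β = 1/[(-6 - 8)(-6 - 2)] = 1/112. Cover (u - 2), u=2: γ = 1/[(2 - 8)(2 + 6)] = -1/48.
Result: (1/84)/(u - 8) + (1/112)/(u + 6) - (1/48)/(u - 2)


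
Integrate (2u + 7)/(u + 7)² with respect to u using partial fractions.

Decompose: A = 2, B = 2·(-7) + 7 = -7, so (2u + 7)/(u + 7)² = 2/(u + 7) - 7/(u + 7)². Integrate: ∫ A/(u + 7) du = 2 ln|(u + 7)|; ∫ B/(u + 7)² du = 7/(u + 7). Sum: 2 ln|(u + 7)| + 7/(u + 7) + C


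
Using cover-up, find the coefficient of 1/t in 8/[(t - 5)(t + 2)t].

Cover t, set t=0: 8/[(0 - 5)(0 + 2)] = -4/5


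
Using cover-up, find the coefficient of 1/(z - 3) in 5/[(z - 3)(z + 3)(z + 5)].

Cover (z - 3), set z=3: 5/[(3 + 3)(3 + 5)] = 5/48


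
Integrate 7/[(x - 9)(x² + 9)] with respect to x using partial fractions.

Cover-up at x=9: P = 7/(9²+9) = 7/90. Coeff matching: Q = -7/90, R = -7/10. Decomposition: (7/90)/(x - 9) - ((7/90)x + 7/10)/(x² + 9). Integrate: linear → ln, quadratic → (1/2)ln + arctan: (7/90) ln|(x - 9)| - (7/180) ln(x² + 9) - (7/30) arctan(x/3) + C


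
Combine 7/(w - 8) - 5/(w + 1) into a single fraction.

Common denominator (w - 8)(w + 1). Numerator: 7(w + 1) - 5(w - 8) = (7w + 7) - (5w - 40) = 2w + 47
Result: (2w + 47)/[(w - 8)(w + 1)]


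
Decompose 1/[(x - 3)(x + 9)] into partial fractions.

1/(x - 3)(x + 9) = α/(x - 3) + β/(x + 9). α = 1/(3 + 9) = 1/12, β = 1/(-9 - 3) = -1/12
Result: (1/12)/(x - 3) - (1/12)/(x + 9)


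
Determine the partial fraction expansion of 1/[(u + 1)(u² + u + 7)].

Cover-up at u = -1: α = 1/((-1)² + 1·(-1) + 7) = 1/7. Then β = -α = -1/7, γ = -α·(1 - 1) = 0
Result: (1/7)/(u + 1) - ((1/7)u)/(u² + u + 7)


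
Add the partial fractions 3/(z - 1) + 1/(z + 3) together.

Common denominator (z - 1)(z + 3). Numerator: 3(z + 3) + 1(z - 1) = (3z + 9) + (z - 1) = 4z + 8
Result: (4z + 8)/[(z - 1)(z + 3)]


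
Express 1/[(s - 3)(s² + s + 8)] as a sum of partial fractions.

Cover-up at s = 3: α = 1/(3² + 1·3 + 8) = 1/20. Then β = -α = -1/20, γ = -α·(1 + 3) = -1/5
Result: (1/20)/(s - 3) - ((1/20)s + 1/5)/(s² + s + 8)


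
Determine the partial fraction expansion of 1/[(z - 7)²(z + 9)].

Cover-up at z=-9: R = 1/(-9 - 7)² = 1/256. Cover-up at z=7: Q = 1/(7 + 9) = 1/16. Comparing z² coeff: P = -R = -1/256
Result: (-1/256)/(z - 7) + (1/16)/(z - 7)² + (1/256)/(z + 9)


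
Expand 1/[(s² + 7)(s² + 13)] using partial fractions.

Coefficient matching gives P = R = 0, Q = 1/(13-7) = 1/6, S = -Q = -1/6
Result: (1/6)/(s² + 7) - (1/6)/(s² + 13)


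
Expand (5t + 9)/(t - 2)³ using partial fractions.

(5t + 9) = P(t - 2)² + Q(t - 2) + R. At t = 2: R = 5·2 + 9 = 19. Coefficients: P = 0, Q = 5
Result: 5/(t - 2)² + 19/(t - 2)³


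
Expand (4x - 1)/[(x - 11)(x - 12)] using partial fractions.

At x=11: P = (4·11 - 1)/(11 - 12) = -43. At x=12: Q = (4·12 - 1)/(12 - 11) = 47
Result: -43/(x - 11) + 47/(x - 12)


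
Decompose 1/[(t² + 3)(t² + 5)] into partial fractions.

Coefficient matching gives A = C = 0, B = 1/(5-3) = 1/2, D = -B = -1/2
Result: (1/2)/(t² + 3) - (1/2)/(t² + 5)


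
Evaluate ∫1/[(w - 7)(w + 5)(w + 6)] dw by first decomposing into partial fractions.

Cover-up: α = 1/156, β = -1/12, γ = 1/13. Decomposition: (1/156)/(w - 7) - (1/12)/(w + 5) + (1/13)/(w + 6). Integrate each term: (1/156) ln|(w - 7)| - (1/12) ln|(w + 5)| + (1/13) ln|(w + 6)| + C


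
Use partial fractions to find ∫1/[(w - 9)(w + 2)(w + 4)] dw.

Cover-up: P = 1/143, Q = -1/22, R = 1/26. Decomposition: (1/143)/(w - 9) - (1/22)/(w + 2) + (1/26)/(w + 4). Integrate each term: (1/143) ln|(w - 9)| - (1/22) ln|(w + 2)| + (1/26) ln|(w + 4)| + C


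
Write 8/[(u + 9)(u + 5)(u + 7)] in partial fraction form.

Using cover-up method: α = 1, β = 1, γ = -2
Result: 1/(u + 9) + 1/(u + 5) - 2/(u + 7)


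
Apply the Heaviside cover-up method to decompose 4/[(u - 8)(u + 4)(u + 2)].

Cover (u - 8), u=8: P = 4/[(8 + 4)(8 + 2)] = 1/30. Cover (u + 4), u=-4: Q = 4/[(-4 - 8)(-4 + 2)] = 1/6. Cover (u + 2), u=-2: R = 4/[(-2 - 8)(-2 + 4)] = -1/5.
Result: (1/30)/(u - 8) + (1/6)/(u + 4) - (1/5)/(u + 2)


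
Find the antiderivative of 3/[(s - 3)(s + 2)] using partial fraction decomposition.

Decompose: 3/[(s - 3)(s + 2)] = (3/5)/(s - 3) - (3/5)/(s + 2). Integrate each term: (3/5) ln|(s - 3)| - (3/5) ln|(s + 2)| + C


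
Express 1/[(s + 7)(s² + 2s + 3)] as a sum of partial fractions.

Cover-up at s = -7: α = 1/((-7)² + 2·(-7) + 3) = 1/38. Then β = -α = -1/38, γ = -α·(2 - 7) = 5/38
Result: (1/38)/(s + 7) - ((1/38)s - 5/38)/(s² + 2s + 3)


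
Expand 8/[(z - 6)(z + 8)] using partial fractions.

8/(z - 6)(z + 8) = α/(z - 6) + β/(z + 8). α = 8/(6 + 8) = 4/7, β = 8/(-8 - 6) = -4/7
Result: (4/7)/(z - 6) - (4/7)/(z + 8)


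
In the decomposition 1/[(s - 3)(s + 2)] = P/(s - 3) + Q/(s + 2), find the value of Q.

Cover-up at s = -2: Q = 1/(-2 - 3) = -1/5


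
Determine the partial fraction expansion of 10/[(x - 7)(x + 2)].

10/(x - 7)(x + 2) = α/(x - 7) + β/(x + 2). α = 10/(7 + 2) = 10/9, β = 10/(-2 - 7) = -10/9
Result: (10/9)/(x - 7) - (10/9)/(x + 2)


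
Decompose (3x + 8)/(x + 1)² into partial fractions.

(3x + 8) = α(x + 1) + β. At x = -1: β = 3·(-1) + 8 = 5. Coeff of x: α = 3
Result: 3/(x + 1) + 5/(x + 1)²


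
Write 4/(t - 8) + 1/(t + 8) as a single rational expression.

Common denominator (t - 8)(t + 8). Numerator: 4(t + 8) + 1(t - 8) = (4t + 32) + (t - 8) = 5t + 24
Result: (5t + 24)/[(t - 8)(t + 8)]


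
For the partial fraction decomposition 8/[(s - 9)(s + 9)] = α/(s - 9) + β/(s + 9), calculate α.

Cover-up at s = 9: α = 8/(9 + 9) = 8/18 = 4/9


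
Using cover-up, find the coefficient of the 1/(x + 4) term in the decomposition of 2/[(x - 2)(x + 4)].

Cover (x + 4), set x=-4: 2/((x - 2) at x=-4) = 2/(-6) = -1/3


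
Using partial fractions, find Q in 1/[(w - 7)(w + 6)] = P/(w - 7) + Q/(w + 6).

Cover-up at w = -6: Q = 1/(-6 - 7) = -1/13


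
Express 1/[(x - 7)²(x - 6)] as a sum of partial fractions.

Cover-up at x=6: C = 1/(6 - 7)² = 1. Cover-up at x=7: B = 1/(7 - 6) = 1. Comparing x² coeff: A = -C = -1
Result: -1/(x - 7) + 1/(x - 7)² + 1/(x - 6)


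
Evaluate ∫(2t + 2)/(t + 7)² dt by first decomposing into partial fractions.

Decompose: A = 2, B = 2·(-7) + 2 = -12, so (2t + 2)/(t + 7)² = 2/(t + 7) - 12/(t + 7)². Integrate: ∫ A/(t + 7) dt = 2 ln|(t + 7)|; ∫ B/(t + 7)² dt = 12/(t + 7). Sum: 2 ln|(t + 7)| + 12/(t + 7) + C


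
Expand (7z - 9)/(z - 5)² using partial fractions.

(7z - 9) = P(z - 5) + Q. At z = 5: Q = 7·5 - 9 = 26. Coeff of z: P = 7
Result: 7/(z - 5) + 26/(z - 5)²


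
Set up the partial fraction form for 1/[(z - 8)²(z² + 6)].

Repeated linear + quadratic: α/(z - 8) + β/(z - 8)² + (γz + δ)/(z² + 6)


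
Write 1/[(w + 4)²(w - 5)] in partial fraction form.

Cover-up at w=5: C = 1/(5 + 4)² = 1/81. Cover-up at w=-4: B = 1/(-4 - 5) = -1/9. Comparing w² coeff: A = -C = -1/81
Result: (-1/81)/(w + 4) - (1/9)/(w + 4)² + (1/81)/(w - 5)


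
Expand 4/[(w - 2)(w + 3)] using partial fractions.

4/(w - 2)(w + 3) = A/(w - 2) + B/(w + 3). A = 4/(2 + 3) = 4/5, B = 4/(-3 - 2) = -4/5
Result: (4/5)/(w - 2) - (4/5)/(w + 3)


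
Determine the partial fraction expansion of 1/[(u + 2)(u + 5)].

1/(u + 2)(u + 5) = α/(u + 2) + β/(u + 5). α = 1/(-2 + 5) = 1/3, β = 1/(-5 + 2) = -1/3
Result: (1/3)/(u + 2) - (1/3)/(u + 5)


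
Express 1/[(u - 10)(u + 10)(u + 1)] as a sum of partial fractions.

Using cover-up method: P = 1/220, Q = 1/180, R = -1/99
Result: (1/220)/(u - 10) + (1/180)/(u + 10) - (1/99)/(u + 1)


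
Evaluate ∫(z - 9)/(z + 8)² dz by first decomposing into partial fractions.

Decompose: α = 1, β = 1·(-8) - 9 = -17, so (z - 9)/(z + 8)² = 1/(z + 8) - 17/(z + 8)². Integrate: ∫ α/(z + 8) dz = ln|(z + 8)|; ∫ β/(z + 8)² dz = 17/(z + 8). Sum: ln|(z + 8)| + 17/(z + 8) + C


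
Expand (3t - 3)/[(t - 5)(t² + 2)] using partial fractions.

At t=5: α = (3·5 - 3)/(5² + 2) = 4/9. β = -α = -4/9, γ = 3 - 5·α = 7/9
Result: (4/9)/(t - 5) - ((4/9)t - 7/9)/(t² + 2)


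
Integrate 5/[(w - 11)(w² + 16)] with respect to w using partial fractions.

Cover-up at w=11: α = 5/(11²+16) = 5/137. Coeff matching: β = -5/137, γ = -55/137. Decomposition: (5/137)/(w - 11) - ((5/137)w + 55/137)/(w² + 16). Integrate: linear → ln, quadratic → (1/2)ln + arctan: (5/137) ln|(w - 11)| - (5/274) ln(w² + 16) - (55/548) arctan(w/4) + C


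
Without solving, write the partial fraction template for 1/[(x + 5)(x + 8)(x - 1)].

Three distinct linear factors: A/(x + 5) + B/(x + 8) + C/(x - 1)


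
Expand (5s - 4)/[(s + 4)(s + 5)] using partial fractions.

At s=-4: α = (5·(-4) - 4)/(-4 + 5) = -24. At s=-5: β = (5·(-5) - 4)/(-5 + 4) = 29
Result: -24/(s + 4) + 29/(s + 5)


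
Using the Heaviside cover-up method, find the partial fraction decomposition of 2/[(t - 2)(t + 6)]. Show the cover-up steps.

Cover (t - 2): set t=2, get A = 2/(2 + 6) = 1/4. Cover (t + 6): set t=-6, get B = 2/(-6 - 2) = -1/4.
Result: (1/4)/(t - 2) - (1/4)/(t + 6)


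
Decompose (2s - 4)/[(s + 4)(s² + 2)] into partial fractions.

At s=-4: A = (2·(-4) - 4)/((-4)² + 2) = -2/3. B = -A = 2/3, C = 2 - (-4)·A = -2/3
Result: (-2/3)/(s + 4) + ((2/3)s - 2/3)/(s² + 2)


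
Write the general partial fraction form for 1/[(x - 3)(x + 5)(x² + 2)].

Two linear + quadratic: A/(x - 3) + B/(x + 5) + (Cx + D)/(x² + 2)


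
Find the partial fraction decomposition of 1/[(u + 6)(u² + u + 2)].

Cover-up at u = -6: A = 1/((-6)² + 1·(-6) + 2) = 1/32. Then B = -A = -1/32, C = -A·(1 - 6) = 5/32
Result: (1/32)/(u + 6) - ((1/32)u - 5/32)/(u² + u + 2)


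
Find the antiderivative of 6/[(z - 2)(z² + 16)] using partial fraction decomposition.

Cover-up at z=2: P = 6/(2²+16) = 3/10. Coeff matching: Q = -3/10, R = -3/5. Decomposition: (3/10)/(z - 2) - ((3/10)z + 3/5)/(z² + 16). Integrate: linear → ln, quadratic → (1/2)ln + arctan: (3/10) ln|(z - 2)| - (3/20) ln(z² + 16) - (3/20) arctan(z/4) + C


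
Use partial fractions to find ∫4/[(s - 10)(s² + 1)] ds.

Cover-up at s=10: α = 4/(10²+1) = 4/101. Coeff matching: β = -4/101, γ = -40/101. Decomposition: (4/101)/(s - 10) - ((4/101)s + 40/101)/(s² + 1). Integrate: linear → ln, quadratic → (1/2)ln + arctan: (4/101) ln|(s - 10)| - (2/101) ln(s² + 1) - (40/101) arctan(s) + C


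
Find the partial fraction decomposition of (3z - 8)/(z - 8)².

(3z - 8) = A(z - 8) + B. At z = 8: B = 3·8 - 8 = 16. Coeff of z: A = 3
Result: 3/(z - 8) + 16/(z - 8)²


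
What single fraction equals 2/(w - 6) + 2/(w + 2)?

Common denominator (w - 6)(w + 2). Numerator: 2(w + 2) + 2(w - 6) = (2w + 4) + (2w - 12) = 4w - 8
Result: (4w - 8)/[(w - 6)(w + 2)]


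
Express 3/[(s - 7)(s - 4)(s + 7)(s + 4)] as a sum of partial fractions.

Using Heaviside cover-up: (1/154)/(s - 7) - (1/88)/(s - 4) - (1/154)/(s + 7) + (1/88)/(s + 4)


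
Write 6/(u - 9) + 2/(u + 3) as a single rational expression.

Common denominator (u - 9)(u + 3). Numerator: 6(u + 3) + 2(u - 9) = (6u + 18) + (2u - 18) = 8u
Result: (8u)/[(u - 9)(u + 3)]


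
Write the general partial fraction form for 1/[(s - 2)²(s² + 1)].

Repeated linear + quadratic: P/(s - 2) + Q/(s - 2)² + (Rs + S)/(s² + 1)


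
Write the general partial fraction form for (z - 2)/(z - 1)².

Repeated linear factor: P/(z - 1) + Q/(z - 1)²


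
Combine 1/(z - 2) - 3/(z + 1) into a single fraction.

Common denominator (z - 2)(z + 1). Numerator: 1(z + 1) - 3(z - 2) = (z + 1) - (3z - 6) = -2z + 7
Result: (-2z + 7)/[(z - 2)(z + 1)]


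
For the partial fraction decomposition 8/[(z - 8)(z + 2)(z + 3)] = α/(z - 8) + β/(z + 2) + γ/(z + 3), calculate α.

Cover-up at z = 8: α = 8/[(8 + 2)(8 + 3)] = 8/[(10)(11)] = 8/110 = 4/55


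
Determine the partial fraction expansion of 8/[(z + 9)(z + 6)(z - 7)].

Using cover-up method: α = 1/6, β = -8/39, γ = 1/26
Result: (1/6)/(z + 9) - (8/39)/(z + 6) + (1/26)/(z - 7)


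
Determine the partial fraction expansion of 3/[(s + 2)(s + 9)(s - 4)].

Using cover-up method: P = -1/14, Q = 3/91, R = 1/26
Result: (-1/14)/(s + 2) + (3/91)/(s + 9) + (1/26)/(s - 4)


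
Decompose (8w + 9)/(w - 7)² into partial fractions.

(8w + 9) = α(w - 7) + β. At w = 7: β = 8·7 + 9 = 65. Coeff of w: α = 8
Result: 8/(w - 7) + 65/(w - 7)²


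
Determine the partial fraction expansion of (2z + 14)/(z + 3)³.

(2z + 14) = P(z + 3)² + Q(z + 3) + R. At z = -3: R = 2·(-3) + 14 = 8. Coefficients: P = 0, Q = 2
Result: 2/(z + 3)² + 8/(z + 3)³


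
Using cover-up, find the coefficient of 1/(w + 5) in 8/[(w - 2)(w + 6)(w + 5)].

Cover (w + 5), set w=-5: 8/[(-5 - 2)(-5 + 6)] = -8/7


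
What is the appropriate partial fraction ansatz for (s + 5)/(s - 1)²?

Repeated linear factor: α/(s - 1) + β/(s - 1)²


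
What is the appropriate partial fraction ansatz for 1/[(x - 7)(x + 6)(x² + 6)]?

Two linear + quadratic: A/(x - 7) + B/(x + 6) + (Cx + D)/(x² + 6)


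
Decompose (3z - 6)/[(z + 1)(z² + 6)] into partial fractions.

At z=-1: α = (3·(-1) - 6)/((-1)² + 6) = -9/7. β = -α = 9/7, γ = 3 - (-1)·α = 12/7
Result: (-9/7)/(z + 1) + ((9/7)z + 12/7)/(z² + 6)


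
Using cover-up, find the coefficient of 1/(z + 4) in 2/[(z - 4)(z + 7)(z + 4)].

Cover (z + 4), set z=-4: 2/[(-4 - 4)(-4 + 7)] = -1/12


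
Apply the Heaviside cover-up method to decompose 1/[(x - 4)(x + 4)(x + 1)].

Cover (x - 4), x=4: P = 1/[(4 + 4)(4 + 1)] = 1/40. Cover (x + 4), x=-4: Q = 1/[(-4 - 4)(-4 + 1)] = 1/24. Cover (x + 1), x=-1: R = 1/[(-1 - 4)(-1 + 4)] = -1/15.
Result: (1/40)/(x - 4) + (1/24)/(x + 4) - (1/15)/(x + 1)


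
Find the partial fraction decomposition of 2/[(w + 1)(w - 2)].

2/(w + 1)(w - 2) = P/(w + 1) + Q/(w - 2). P = 2/(-1 - 2) = -2/3, Q = 2/(2 + 1) = 2/3
Result: (-2/3)/(w + 1) + (2/3)/(w - 2)


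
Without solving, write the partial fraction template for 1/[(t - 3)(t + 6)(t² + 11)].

Two linear + quadratic: P/(t - 3) + Q/(t + 6) + (Rt + S)/(t² + 11)


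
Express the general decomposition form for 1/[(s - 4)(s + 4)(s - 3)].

Three distinct linear factors: α/(s - 4) + β/(s + 4) + γ/(s - 3)


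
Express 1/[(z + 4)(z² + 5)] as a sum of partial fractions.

Cover-up at z = -4: α = 1/((-4)² + 5) = 1/21. Then β = -α = -1/21, γ = -α·(0 - 4) = 4/21
Result: (1/21)/(z + 4) - ((1/21)z - 4/21)/(z² + 5)


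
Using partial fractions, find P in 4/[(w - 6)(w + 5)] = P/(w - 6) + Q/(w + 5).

Cover-up at w = 6: P = 4/(6 + 5) = 4/11


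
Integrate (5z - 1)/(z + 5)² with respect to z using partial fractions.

Decompose: A = 5, B = 5·(-5) - 1 = -26, so (5z - 1)/(z + 5)² = 5/(z + 5) - 26/(z + 5)². Integrate: ∫ A/(z + 5) dz = 5 ln|(z + 5)|; ∫ B/(z + 5)² dz = 26/(z + 5). Sum: 5 ln|(z + 5)| + 26/(z + 5) + C


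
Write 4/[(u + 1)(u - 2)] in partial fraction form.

4/(u + 1)(u - 2) = A/(u + 1) + B/(u - 2). A = 4/(-1 - 2) = -4/3, B = 4/(2 + 1) = 4/3
Result: (-4/3)/(u + 1) + (4/3)/(u - 2)


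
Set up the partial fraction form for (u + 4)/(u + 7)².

Repeated linear factor: α/(u + 7) + β/(u + 7)²


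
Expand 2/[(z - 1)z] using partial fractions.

2/(z - 1)z = P/(z - 1) + Q/z. P = 2/(1 - 0) = 2, Q = 2/(0 - 1) = -2
Result: 2/(z - 1) - 2/z


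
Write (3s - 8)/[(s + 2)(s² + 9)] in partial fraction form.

At s=-2: P = (3·(-2) - 8)/((-2)² + 9) = -14/13. Q = -P = 14/13, R = 3 - (-2)·P = 11/13
Result: (-14/13)/(s + 2) + ((14/13)s + 11/13)/(s² + 9)


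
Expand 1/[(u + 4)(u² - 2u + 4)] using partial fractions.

Cover-up at u = -4: A = 1/((-4)² - 2·(-4) + 4) = 1/28. Then B = -A = -1/28, C = -A·(-2 - 4) = 3/14
Result: (1/28)/(u + 4) - ((1/28)u - 3/14)/(u² - 2u + 4)


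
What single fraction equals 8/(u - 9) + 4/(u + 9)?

Common denominator (u - 9)(u + 9). Numerator: 8(u + 9) + 4(u - 9) = (8u + 72) + (4u - 36) = 12u + 36
Result: (12u + 36)/[(u - 9)(u + 9)]


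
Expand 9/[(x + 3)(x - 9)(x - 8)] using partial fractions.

Using cover-up method: α = 3/44, β = 3/4, γ = -9/11
Result: (3/44)/(x + 3) + (3/4)/(x - 9) - (9/11)/(x - 8)


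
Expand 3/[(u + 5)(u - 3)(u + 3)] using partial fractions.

Using cover-up method: A = 3/16, B = 1/16, C = -1/4
Result: (3/16)/(u + 5) + (1/16)/(u - 3) - (1/4)/(u + 3)


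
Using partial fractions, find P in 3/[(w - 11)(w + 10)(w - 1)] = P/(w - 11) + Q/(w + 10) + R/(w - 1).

Cover-up at w = 11: P = 3/[(11 + 10)(11 - 1)] = 3/[(21)(10)] = 3/210 = 1/70


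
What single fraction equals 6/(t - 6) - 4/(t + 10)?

Common denominator (t - 6)(t + 10). Numerator: 6(t + 10) - 4(t - 6) = (6t + 60) - (4t - 24) = 2t + 84
Result: (2t + 84)/[(t - 6)(t + 10)]


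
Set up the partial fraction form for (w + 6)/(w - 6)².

Repeated linear factor: P/(w - 6) + Q/(w - 6)²


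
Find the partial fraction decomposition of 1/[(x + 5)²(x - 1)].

Cover-up at x=1: C = 1/(1 + 5)² = 1/36. Cover-up at x=-5: B = 1/(-5 - 1) = -1/6. Comparing x² coeff: A = -C = -1/36
Result: (-1/36)/(x + 5) - (1/6)/(x + 5)² + (1/36)/(x - 1)


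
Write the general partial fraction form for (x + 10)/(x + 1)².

Repeated linear factor: P/(x + 1) + Q/(x + 1)²


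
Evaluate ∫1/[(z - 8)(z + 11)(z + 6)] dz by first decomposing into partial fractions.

Cover-up: A = 1/266, B = 1/95, C = -1/70. Decomposition: (1/266)/(z - 8) + (1/95)/(z + 11) - (1/70)/(z + 6). Integrate each term: (1/266) ln|(z - 8)| + (1/95) ln|(z + 11)| - (1/70) ln|(z + 6)| + C


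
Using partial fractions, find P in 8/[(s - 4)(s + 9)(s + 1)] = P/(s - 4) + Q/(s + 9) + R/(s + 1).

Cover-up at s = 4: P = 8/[(4 + 9)(4 + 1)] = 8/[(13)(5)] = 8/65


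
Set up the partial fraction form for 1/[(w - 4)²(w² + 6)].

Repeated linear + quadratic: A/(w - 4) + B/(w - 4)² + (Cw + D)/(w² + 6)


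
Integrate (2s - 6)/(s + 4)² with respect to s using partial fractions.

Decompose: P = 2, Q = 2·(-4) - 6 = -14, so (2s - 6)/(s + 4)² = 2/(s + 4) - 14/(s + 4)². Integrate: ∫ P/(s + 4) ds = 2 ln|(s + 4)|; ∫ Q/(s + 4)² ds = 14/(s + 4). Sum: 2 ln|(s + 4)| + 14/(s + 4) + C


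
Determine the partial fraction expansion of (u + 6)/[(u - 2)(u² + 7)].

At u=2: P = (1·2 + 6)/(2² + 7) = 8/11. Q = -P = -8/11, R = 1 - 2·P = -5/11
Result: (8/11)/(u - 2) - ((8/11)u + 5/11)/(u² + 7)


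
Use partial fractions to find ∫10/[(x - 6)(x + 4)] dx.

Decompose: 10/[(x - 6)(x + 4)] = 1/(x - 6) - 1/(x + 4). Integrate each term: ln|(x - 6)| - ln|(x + 4)| + C


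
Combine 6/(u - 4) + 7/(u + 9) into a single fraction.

Common denominator (u - 4)(u + 9). Numerator: 6(u + 9) + 7(u - 4) = (6u + 54) + (7u - 28) = 13u + 26
Result: (13u + 26)/[(u - 4)(u + 9)]


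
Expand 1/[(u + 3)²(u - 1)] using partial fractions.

Cover-up at u=1: γ = 1/(1 + 3)² = 1/16. Cover-up at u=-3: β = 1/(-3 - 1) = -1/4. Comparing u² coeff: α = -γ = -1/16
Result: (-1/16)/(u + 3) - (1/4)/(u + 3)² + (1/16)/(u - 1)


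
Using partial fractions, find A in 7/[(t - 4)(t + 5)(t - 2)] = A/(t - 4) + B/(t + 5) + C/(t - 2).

Cover-up at t = 4: A = 7/[(4 + 5)(4 - 2)] = 7/[(9)(2)] = 7/18


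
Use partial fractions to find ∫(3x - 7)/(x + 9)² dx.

Decompose: α = 3, β = 3·(-9) - 7 = -34, so (3x - 7)/(x + 9)² = 3/(x + 9) - 34/(x + 9)². Integrate: ∫ α/(x + 9) dx = 3 ln|(x + 9)|; ∫ β/(x + 9)² dx = 34/(x + 9). Sum: 3 ln|(x + 9)| + 34/(x + 9) + C


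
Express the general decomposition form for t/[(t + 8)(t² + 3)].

Linear + irreducible quadratic: P/(t + 8) + (Qt + R)/(t² + 3)


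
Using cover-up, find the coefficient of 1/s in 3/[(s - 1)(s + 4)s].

Cover s, set s=0: 3/[(0 - 1)(0 + 4)] = -3/4


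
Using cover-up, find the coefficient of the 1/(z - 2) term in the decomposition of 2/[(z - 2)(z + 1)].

Cover (z - 2), set z=2: 2/((z + 1) at z=2) = 2/(3) = 2/3


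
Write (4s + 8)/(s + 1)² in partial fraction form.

(4s + 8) = A(s + 1) + B. At s = -1: B = 4·(-1) + 8 = 4. Coeff of s: A = 4
Result: 4/(s + 1) + 4/(s + 1)²


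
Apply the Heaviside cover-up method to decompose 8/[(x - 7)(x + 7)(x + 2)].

Cover (x - 7), x=7: P = 8/[(7 + 7)(7 + 2)] = 4/63. Cover (x + 7), x=-7: Q = 8/[(-7 - 7)(-7 + 2)] = 4/35. Cover (x + 2), x=-2: R = 8/[(-2 - 7)(-2 + 7)] = -8/45.
Result: (4/63)/(x - 7) + (4/35)/(x + 7) - (8/45)/(x + 2)


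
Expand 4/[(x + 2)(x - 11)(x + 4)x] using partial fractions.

Using Heaviside cover-up: (1/13)/(x + 2) + (4/2145)/(x - 11) - (1/30)/(x + 4) - (1/22)/x


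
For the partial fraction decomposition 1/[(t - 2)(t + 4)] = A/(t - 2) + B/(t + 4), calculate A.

Cover-up at t = 2: A = 1/(2 + 4) = 1/6


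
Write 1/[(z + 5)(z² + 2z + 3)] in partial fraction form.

Cover-up at z = -5: A = 1/((-5)² + 2·(-5) + 3) = 1/18. Then B = -A = -1/18, C = -A·(2 - 5) = 1/6
Result: (1/18)/(z + 5) - ((1/18)z - 1/6)/(z² + 2z + 3)


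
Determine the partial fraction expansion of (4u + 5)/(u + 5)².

(4u + 5) = A(u + 5) + B. At u = -5: B = 4·(-5) + 5 = -15. Coeff of u: A = 4
Result: 4/(u + 5) - 15/(u + 5)²


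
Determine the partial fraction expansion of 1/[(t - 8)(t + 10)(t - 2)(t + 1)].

Using Heaviside cover-up: (1/972)/(t - 8) - (1/1944)/(t + 10) - (1/216)/(t - 2) + (1/243)/(t + 1)


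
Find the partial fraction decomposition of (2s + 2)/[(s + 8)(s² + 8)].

At s=-8: α = (2·(-8) + 2)/((-8)² + 8) = -7/36. β = -α = 7/36, γ = 2 - (-8)·α = 4/9
Result: (-7/36)/(s + 8) + ((7/36)s + 4/9)/(s² + 8)


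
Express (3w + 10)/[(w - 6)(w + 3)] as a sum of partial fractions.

At w=6: P = (3·6 + 10)/(6 + 3) = 28/9. At w=-3: Q = (3·(-3) + 10)/(-3 - 6) = -1/9
Result: (28/9)/(w - 6) - (1/9)/(w + 3)


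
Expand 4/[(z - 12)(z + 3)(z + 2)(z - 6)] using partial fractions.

Using Heaviside cover-up: (1/315)/(z - 12) - (4/135)/(z + 3) + (1/28)/(z + 2) - (1/108)/(z - 6)


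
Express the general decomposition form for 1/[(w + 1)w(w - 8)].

Three distinct linear factors: A/(w + 1) + B/w + C/(w - 8)


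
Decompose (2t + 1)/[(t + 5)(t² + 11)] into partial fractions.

At t=-5: A = (2·(-5) + 1)/((-5)² + 11) = -1/4. B = -A = 1/4, C = 2 - (-5)·A = 3/4
Result: (-1/4)/(t + 5) + ((1/4)t + 3/4)/(t² + 11)


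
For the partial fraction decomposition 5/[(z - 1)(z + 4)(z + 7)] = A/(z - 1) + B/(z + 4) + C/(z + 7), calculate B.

Cover-up at z = -4: B = 5/[(-4 - 1)(-4 + 7)] = 5/[(-5)(3)] = -5/15 = -1/3


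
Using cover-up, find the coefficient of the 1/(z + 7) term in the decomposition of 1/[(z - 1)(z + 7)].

Cover (z + 7), set z=-7: 1/((z - 1) at z=-7) = 1/(-8) = -1/8


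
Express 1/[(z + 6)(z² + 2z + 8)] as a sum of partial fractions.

Cover-up at z = -6: A = 1/((-6)² + 2·(-6) + 8) = 1/32. Then B = -A = -1/32, C = -A·(2 - 6) = 1/8
Result: (1/32)/(z + 6) - ((1/32)z - 1/8)/(z² + 2z + 8)


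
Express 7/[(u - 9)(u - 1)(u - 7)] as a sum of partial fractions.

Using cover-up method: P = 7/16, Q = 7/48, R = -7/12
Result: (7/16)/(u - 9) + (7/48)/(u - 1) - (7/12)/(u - 7)


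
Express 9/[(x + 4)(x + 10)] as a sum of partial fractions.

9/(x + 4)(x + 10) = P/(x + 4) + Q/(x + 10). P = 9/(-4 + 10) = 3/2, Q = 9/(-10 + 4) = -3/2
Result: (3/2)/(x + 4) - (3/2)/(x + 10)


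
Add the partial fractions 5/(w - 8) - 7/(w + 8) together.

Common denominator (w - 8)(w + 8). Numerator: 5(w + 8) - 7(w - 8) = (5w + 40) - (7w - 56) = -2w + 96
Result: (-2w + 96)/[(w - 8)(w + 8)]


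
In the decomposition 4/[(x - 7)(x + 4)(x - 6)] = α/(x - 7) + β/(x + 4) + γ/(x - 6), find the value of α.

Cover-up at x = 7: α = 4/[(7 + 4)(7 - 6)] = 4/[(11)(1)] = 4/11


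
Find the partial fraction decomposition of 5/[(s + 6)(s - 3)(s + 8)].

Using cover-up method: A = -5/18, B = 5/99, C = 5/22
Result: (-5/18)/(s + 6) + (5/99)/(s - 3) + (5/22)/(s + 8)


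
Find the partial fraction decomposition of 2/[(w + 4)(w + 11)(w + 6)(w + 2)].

Using Heaviside cover-up: (-1/14)/(w + 4) - (2/315)/(w + 11) + (1/20)/(w + 6) + (1/36)/(w + 2)


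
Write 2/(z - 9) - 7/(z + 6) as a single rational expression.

Common denominator (z - 9)(z + 6). Numerator: 2(z + 6) - 7(z - 9) = (2z + 12) - (7z - 63) = -5z + 75
Result: (-5z + 75)/[(z - 9)(z + 6)]


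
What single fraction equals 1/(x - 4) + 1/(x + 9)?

Common denominator (x - 4)(x + 9). Numerator: 1(x + 9) + 1(x - 4) = (x + 9) + (x - 4) = 2x + 5
Result: (2x + 5)/[(x - 4)(x + 9)]


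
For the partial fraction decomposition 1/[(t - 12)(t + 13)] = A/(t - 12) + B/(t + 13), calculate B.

Cover-up at t = -13: B = 1/(-13 - 12) = -1/25


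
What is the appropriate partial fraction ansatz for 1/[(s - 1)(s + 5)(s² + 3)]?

Two linear + quadratic: P/(s - 1) + Q/(s + 5) + (Rs + S)/(s² + 3)


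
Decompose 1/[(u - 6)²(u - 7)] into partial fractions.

Cover-up at u=7: R = 1/(7 - 6)² = 1. Cover-up at u=6: Q = 1/(6 - 7) = -1. Comparing u² coeff: P = -R = -1
Result: -1/(u - 6) - 1/(u - 6)² + 1/(u - 7)


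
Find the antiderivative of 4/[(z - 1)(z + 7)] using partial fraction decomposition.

Decompose: 4/[(z - 1)(z + 7)] = (1/2)/(z - 1) - (1/2)/(z + 7). Integrate each term: (1/2) ln|(z - 1)| - (1/2) ln|(z + 7)| + C


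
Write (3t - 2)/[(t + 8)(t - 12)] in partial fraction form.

At t=-8: α = (3·(-8) - 2)/(-8 - 12) = 13/10. At t=12: β = (3·12 - 2)/(12 + 8) = 17/10
Result: (13/10)/(t + 8) + (17/10)/(t - 12)


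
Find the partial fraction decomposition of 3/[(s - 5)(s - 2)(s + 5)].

Using cover-up method: P = 1/10, Q = -1/7, R = 3/70
Result: (1/10)/(s - 5) - (1/7)/(s - 2) + (3/70)/(s + 5)


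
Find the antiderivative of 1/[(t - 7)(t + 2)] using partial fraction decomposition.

Decompose: 1/[(t - 7)(t + 2)] = (1/9)/(t - 7) - (1/9)/(t + 2). Integrate each term: (1/9) ln|(t - 7)| - (1/9) ln|(t + 2)| + C


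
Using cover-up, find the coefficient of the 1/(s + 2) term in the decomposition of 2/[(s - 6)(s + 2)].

Cover (s + 2), set s=-2: 2/((s - 6) at s=-2) = 2/(-8) = -1/4


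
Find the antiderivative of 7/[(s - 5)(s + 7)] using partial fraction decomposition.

Decompose: 7/[(s - 5)(s + 7)] = (7/12)/(s - 5) - (7/12)/(s + 7). Integrate each term: (7/12) ln|(s - 5)| - (7/12) ln|(s + 7)| + C


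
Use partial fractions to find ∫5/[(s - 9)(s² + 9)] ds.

Cover-up at s=9: P = 5/(9²+9) = 1/18. Coeff matching: Q = -1/18, R = -1/2. Decomposition: (1/18)/(s - 9) - ((1/18)s + 1/2)/(s² + 9). Integrate: linear → ln, quadratic → (1/2)ln + arctan: (1/18) ln|(s - 9)| - (1/36) ln(s² + 9) - (1/6) arctan(s/3) + C


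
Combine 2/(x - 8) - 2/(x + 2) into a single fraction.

Common denominator (x - 8)(x + 2). Numerator: 2(x + 2) - 2(x - 8) = (2x + 4) - (2x - 16) = 20
Result: (20)/[(x - 8)(x + 2)]


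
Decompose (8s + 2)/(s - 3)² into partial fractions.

(8s + 2) = A(s - 3) + B. At s = 3: B = 8·3 + 2 = 26. Coeff of s: A = 8
Result: 8/(s - 3) + 26/(s - 3)²


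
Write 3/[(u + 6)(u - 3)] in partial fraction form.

3/(u + 6)(u - 3) = α/(u + 6) + β/(u - 3). α = 3/(-6 - 3) = -1/3, β = 3/(3 + 6) = 1/3
Result: (-1/3)/(u + 6) + (1/3)/(u - 3)


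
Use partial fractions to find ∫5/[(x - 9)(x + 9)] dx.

Decompose: 5/[(x - 9)(x + 9)] = (5/18)/(x - 9) - (5/18)/(x + 9). Integrate each term: (5/18) ln|(x - 9)| - (5/18) ln|(x + 9)| + C


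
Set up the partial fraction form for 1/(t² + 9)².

Repeated quadratic factor: (αt + β)/(t² + 9) + (γt + δ)/(t² + 9)²


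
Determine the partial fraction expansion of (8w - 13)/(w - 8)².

(8w - 13) = A(w - 8) + B. At w = 8: B = 8·8 - 13 = 51. Coeff of w: A = 8
Result: 8/(w - 8) + 51/(w - 8)²


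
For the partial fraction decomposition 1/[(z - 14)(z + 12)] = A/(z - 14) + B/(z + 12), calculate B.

Cover-up at z = -12: B = 1/(-12 - 14) = -1/26


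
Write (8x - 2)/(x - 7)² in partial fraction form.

(8x - 2) = P(x - 7) + Q. At x = 7: Q = 8·7 - 2 = 54. Coeff of x: P = 8
Result: 8/(x - 7) + 54/(x - 7)²


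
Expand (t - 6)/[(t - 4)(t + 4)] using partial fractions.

At t=4: P = (1·4 - 6)/(4 + 4) = -1/4. At t=-4: Q = (1·(-4) - 6)/(-4 - 4) = 5/4
Result: (-1/4)/(t - 4) + (5/4)/(t + 4)


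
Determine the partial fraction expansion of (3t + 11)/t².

(3t + 11) = At + B. At t = 0: B = 3·0 + 11 = 11. Coeff of t: A = 3
Result: 3/t + 11/t²


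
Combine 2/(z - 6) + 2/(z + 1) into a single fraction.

Common denominator (z - 6)(z + 1). Numerator: 2(z + 1) + 2(z - 6) = (2z + 2) + (2z - 12) = 4z - 10
Result: (4z - 10)/[(z - 6)(z + 1)]


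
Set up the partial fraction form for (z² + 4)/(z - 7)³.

Repeated linear factor (power 3): A/(z - 7) + B/(z - 7)² + C/(z - 7)³


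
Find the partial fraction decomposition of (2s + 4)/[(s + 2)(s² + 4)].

At s=-2: α = (2·(-2) + 4)/((-2)² + 4) = 0. β = -α = 0, γ = 2 - (-2)·α = 2
Result: (2)/(s² + 4)


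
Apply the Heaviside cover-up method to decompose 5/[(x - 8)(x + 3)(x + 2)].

Cover (x - 8), x=8: α = 5/[(8 + 3)(8 + 2)] = 1/22. Cover (x + 3), x=-3: β = 5/[(-3 - 8)(-3 + 2)] = 5/11. Cover (x + 2), x=-2: γ = 5/[(-2 - 8)(-2 + 3)] = -1/2.
Result: (1/22)/(x - 8) + (5/11)/(x + 3) - (1/2)/(x + 2)


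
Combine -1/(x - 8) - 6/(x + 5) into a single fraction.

Common denominator (x - 8)(x + 5). Numerator: -1(x + 5) - 6(x - 8) = (-x - 5) - (6x - 48) = -7x + 43
Result: (-7x + 43)/[(x - 8)(x + 5)]


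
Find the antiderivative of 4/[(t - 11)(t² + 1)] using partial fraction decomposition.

Cover-up at t=11: P = 4/(11²+1) = 2/61. Coeff matching: Q = -2/61, R = -22/61. Decomposition: (2/61)/(t - 11) - ((2/61)t + 22/61)/(t² + 1). Integrate: linear → ln, quadratic → (1/2)ln + arctan: (2/61) ln|(t - 11)| - (1/61) ln(t² + 1) - (22/61) arctan(t) + C


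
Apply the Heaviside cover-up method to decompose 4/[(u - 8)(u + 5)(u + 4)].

Cover (u - 8), u=8: α = 4/[(8 + 5)(8 + 4)] = 1/39. Cover (u + 5), u=-5: β = 4/[(-5 - 8)(-5 + 4)] = 4/13. Cover (u + 4), u=-4: γ = 4/[(-4 - 8)(-4 + 5)] = -1/3.
Result: (1/39)/(u - 8) + (4/13)/(u + 5) - (1/3)/(u + 4)


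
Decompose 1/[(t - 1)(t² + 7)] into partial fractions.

Cover-up at t = 1: α = 1/(1² + 7) = 1/8. Then β = -α = -1/8, γ = -α·(0 + 1) = -1/8
Result: (1/8)/(t - 1) - ((1/8)t + 1/8)/(t² + 7)


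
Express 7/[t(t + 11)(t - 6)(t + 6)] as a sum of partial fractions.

Using Heaviside cover-up: (-7/396)/t - (7/935)/(t + 11) + (7/1224)/(t - 6) + (7/360)/(t + 6)


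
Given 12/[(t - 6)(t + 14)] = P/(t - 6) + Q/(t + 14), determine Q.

Cover-up at t = -14: Q = 12/(-14 - 6) = -12/20 = -3/5


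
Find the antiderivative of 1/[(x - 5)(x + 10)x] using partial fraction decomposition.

Cover-up: α = 1/75, β = 1/150, γ = -1/50. Decomposition: (1/75)/(x - 5) + (1/150)/(x + 10) - (1/50)/x. Integrate each term: (1/75) ln|(x - 5)| + (1/150) ln|(x + 10)| - (1/50) ln|x| + C


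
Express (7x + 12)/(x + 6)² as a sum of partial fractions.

(7x + 12) = P(x + 6) + Q. At x = -6: Q = 7·(-6) + 12 = -30. Coeff of x: P = 7
Result: 7/(x + 6) - 30/(x + 6)²


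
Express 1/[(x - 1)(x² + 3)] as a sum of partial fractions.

Cover-up at x = 1: P = 1/(1² + 3) = 1/4. Then Q = -P = -1/4, R = -P·(0 + 1) = -1/4
Result: (1/4)/(x - 1) - ((1/4)x + 1/4)/(x² + 3)


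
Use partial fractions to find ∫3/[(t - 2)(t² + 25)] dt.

Cover-up at t=2: P = 3/(2²+25) = 3/29. Coeff matching: Q = -3/29, R = -6/29. Decomposition: (3/29)/(t - 2) - ((3/29)t + 6/29)/(t² + 25). Integrate: linear → ln, quadratic → (1/2)ln + arctan: (3/29) ln|(t - 2)| - (3/58) ln(t² + 25) - (6/145) arctan(t/5) + C


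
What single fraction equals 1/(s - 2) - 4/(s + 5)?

Common denominator (s - 2)(s + 5). Numerator: 1(s + 5) - 4(s - 2) = (s + 5) - (4s - 8) = -3s + 13
Result: (-3s + 13)/[(s - 2)(s + 5)]


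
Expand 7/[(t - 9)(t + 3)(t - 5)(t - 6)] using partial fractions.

Using Heaviside cover-up: (7/144)/(t - 9) - (7/864)/(t + 3) + (7/32)/(t - 5) - (7/27)/(t - 6)


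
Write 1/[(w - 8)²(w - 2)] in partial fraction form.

Cover-up at w=2: γ = 1/(2 - 8)² = 1/36. Cover-up at w=8: β = 1/(8 - 2) = 1/6. Comparing w² coeff: α = -γ = -1/36
Result: (-1/36)/(w - 8) + (1/6)/(w - 8)² + (1/36)/(w - 2)


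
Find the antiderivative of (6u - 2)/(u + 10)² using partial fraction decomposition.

Decompose: α = 6, β = 6·(-10) - 2 = -62, so (6u - 2)/(u + 10)² = 6/(u + 10) - 62/(u + 10)². Integrate: ∫ α/(u + 10) du = 6 ln|(u + 10)|; ∫ β/(u + 10)² du = 62/(u + 10). Sum: 6 ln|(u + 10)| + 62/(u + 10) + C


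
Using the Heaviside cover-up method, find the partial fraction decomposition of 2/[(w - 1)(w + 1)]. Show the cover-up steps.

Cover (w - 1): set w=1, get P = 2/(1 + 1) = 1. Cover (w + 1): set w=-1, get Q = 2/(-1 - 1) = -1.
Result: 1/(w - 1) - 1/(w + 1)


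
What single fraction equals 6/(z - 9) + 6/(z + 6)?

Common denominator (z - 9)(z + 6). Numerator: 6(z + 6) + 6(z - 9) = (6z + 36) + (6z - 54) = 12z - 18
Result: (12z - 18)/[(z - 9)(z + 6)]


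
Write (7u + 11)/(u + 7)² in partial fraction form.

(7u + 11) = P(u + 7) + Q. At u = -7: Q = 7·(-7) + 11 = -38. Coeff of u: P = 7
Result: 7/(u + 7) - 38/(u + 7)²


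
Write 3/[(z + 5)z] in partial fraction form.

3/(z + 5)z = α/(z + 5) + β/z. α = 3/(-5 - 0) = -3/5, β = 3/(0 + 5) = 3/5
Result: (-3/5)/(z + 5) + (3/5)/z
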